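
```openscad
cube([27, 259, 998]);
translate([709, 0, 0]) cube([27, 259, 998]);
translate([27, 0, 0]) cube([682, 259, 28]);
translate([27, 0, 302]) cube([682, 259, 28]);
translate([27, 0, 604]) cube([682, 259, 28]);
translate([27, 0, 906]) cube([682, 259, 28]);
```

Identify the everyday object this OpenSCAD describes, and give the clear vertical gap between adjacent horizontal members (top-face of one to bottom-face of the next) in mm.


A bookshelf. The clear shelf gap is 274 mm.

Two tall side panels with 4 horizontal boards between them — a bookshelf. The first two shelf undersides are at z = 0 and z = 302; with shelf thickness 28, the clear gap is 302 − 0 − 28 = 274 mm.


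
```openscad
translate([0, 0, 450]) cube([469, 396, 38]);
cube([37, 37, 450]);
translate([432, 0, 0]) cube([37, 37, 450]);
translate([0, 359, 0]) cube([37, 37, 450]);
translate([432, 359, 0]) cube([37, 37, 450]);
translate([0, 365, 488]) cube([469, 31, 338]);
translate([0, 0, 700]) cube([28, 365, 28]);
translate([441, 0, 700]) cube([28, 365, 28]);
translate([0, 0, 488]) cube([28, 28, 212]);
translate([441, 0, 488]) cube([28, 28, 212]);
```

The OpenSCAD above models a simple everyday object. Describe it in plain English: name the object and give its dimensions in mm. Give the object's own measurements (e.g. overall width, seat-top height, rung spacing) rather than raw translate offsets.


A chair. The seat is a 469×396×38 mm slab with its top at z = 488 mm, on four 37×37 mm corner legs (flush with the seat edges, standing on z = 0). A flat backrest 31 mm thick, 338 mm tall, spans the full seat width and rises from the seat top along its +y edge, rear face flush with the rear of the seat. Two armrests of 28×28 mm section run along each side from the seat's front edge to the front of the backrest, top faces 240 mm above the seat top and outer faces flush with the seat's x-edges; a 28×28 mm post under the front of each armrest stands on the seat at the front corner.


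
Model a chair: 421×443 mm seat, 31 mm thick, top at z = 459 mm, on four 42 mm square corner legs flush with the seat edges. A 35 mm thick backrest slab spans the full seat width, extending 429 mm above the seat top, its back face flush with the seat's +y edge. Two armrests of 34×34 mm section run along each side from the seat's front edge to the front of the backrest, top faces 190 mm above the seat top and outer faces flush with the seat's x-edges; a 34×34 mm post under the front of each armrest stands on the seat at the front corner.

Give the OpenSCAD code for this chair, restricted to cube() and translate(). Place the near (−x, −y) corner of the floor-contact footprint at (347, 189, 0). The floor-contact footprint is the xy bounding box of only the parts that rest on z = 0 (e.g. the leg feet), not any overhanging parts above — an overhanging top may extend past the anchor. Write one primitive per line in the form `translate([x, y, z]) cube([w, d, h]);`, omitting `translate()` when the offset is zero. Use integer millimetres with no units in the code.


translate([347, 189, 428]) cube([421, 443, 31]);
translate([347, 189, 0]) cube([42, 42, 428]);
translate([726, 189, 0]) cube([42, 42, 428]);
translate([347, 590, 0]) cube([42, 42, 428]);
translate([726, 590, 0]) cube([42, 42, 428]);
translate([347, 597, 459]) cube([421, 35, 429]);
translate([347, 189, 615]) cube([34, 408, 34]);
translate([734, 189, 615]) cube([34, 408, 34]);
translate([347, 189, 459]) cube([34, 34, 156]);
translate([734, 189, 459]) cube([34, 34, 156]);


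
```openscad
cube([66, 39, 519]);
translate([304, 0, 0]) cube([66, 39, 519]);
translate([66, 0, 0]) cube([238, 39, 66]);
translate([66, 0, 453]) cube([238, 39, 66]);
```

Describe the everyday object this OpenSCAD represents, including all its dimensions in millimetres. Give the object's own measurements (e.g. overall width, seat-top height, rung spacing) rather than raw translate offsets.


A rectangular picture frame lying in the x–z plane (depth along y). The opening is 238 mm wide (x) by 387 mm tall (z), surrounded by a border 66 mm wide on all four sides. The frame is 39 mm deep and is made of two full-height vertical stiles with two horizontal rails fitted between them.


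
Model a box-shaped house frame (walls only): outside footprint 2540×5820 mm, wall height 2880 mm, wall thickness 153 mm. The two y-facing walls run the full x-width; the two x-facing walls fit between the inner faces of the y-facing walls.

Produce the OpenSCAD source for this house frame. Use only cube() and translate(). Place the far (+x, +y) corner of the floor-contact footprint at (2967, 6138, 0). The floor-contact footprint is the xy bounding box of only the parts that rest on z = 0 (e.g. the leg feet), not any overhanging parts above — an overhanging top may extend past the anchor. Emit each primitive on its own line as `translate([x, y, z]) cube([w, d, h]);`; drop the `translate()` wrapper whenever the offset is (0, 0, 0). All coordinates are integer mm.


translate([427, 318, 0]) cube([2540, 153, 2880]);
translate([427, 5985, 0]) cube([2540, 153, 2880]);
translate([427, 471, 0]) cube([153, 5514, 2880]);
translate([2814, 471, 0]) cube([153, 5514, 2880]);


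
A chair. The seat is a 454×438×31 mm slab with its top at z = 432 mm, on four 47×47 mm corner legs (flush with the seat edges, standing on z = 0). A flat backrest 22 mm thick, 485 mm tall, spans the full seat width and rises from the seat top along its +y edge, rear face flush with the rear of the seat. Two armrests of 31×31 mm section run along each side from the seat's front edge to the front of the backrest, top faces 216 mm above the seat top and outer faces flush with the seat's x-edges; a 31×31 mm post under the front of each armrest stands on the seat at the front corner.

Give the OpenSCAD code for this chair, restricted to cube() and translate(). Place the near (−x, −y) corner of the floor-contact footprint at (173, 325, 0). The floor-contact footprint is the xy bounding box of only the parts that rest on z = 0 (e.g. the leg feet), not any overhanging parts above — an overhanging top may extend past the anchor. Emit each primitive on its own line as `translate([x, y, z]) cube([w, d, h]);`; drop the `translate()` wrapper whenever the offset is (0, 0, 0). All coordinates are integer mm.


translate([173, 325, 401]) cube([454, 438, 31]);
translate([173, 325, 0]) cube([47, 47, 401]);
translate([580, 325, 0]) cube([47, 47, 401]);
translate([173, 716, 0]) cube([47, 47, 401]);
translate([580, 716, 0]) cube([47, 47, 401]);
translate([173, 741, 432]) cube([454, 22, 485]);
translate([173, 325, 617]) cube([31, 416, 31]);
translate([596, 325, 617]) cube([31, 416, 31]);
translate([173, 325, 432]) cube([31, 31, 185]);
translate([596, 325, 432]) cube([31, 31, 185]);


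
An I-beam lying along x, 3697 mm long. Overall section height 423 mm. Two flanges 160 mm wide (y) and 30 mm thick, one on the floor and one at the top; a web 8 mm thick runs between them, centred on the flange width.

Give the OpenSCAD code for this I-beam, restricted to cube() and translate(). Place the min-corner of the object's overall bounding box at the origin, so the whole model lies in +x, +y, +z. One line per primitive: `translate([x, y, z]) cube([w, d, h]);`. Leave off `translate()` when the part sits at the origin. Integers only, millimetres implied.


cube([3697, 160, 30]);
translate([0, 76, 30]) cube([3697, 8, 363]);
translate([0, 0, 393]) cube([3697, 160, 30]);


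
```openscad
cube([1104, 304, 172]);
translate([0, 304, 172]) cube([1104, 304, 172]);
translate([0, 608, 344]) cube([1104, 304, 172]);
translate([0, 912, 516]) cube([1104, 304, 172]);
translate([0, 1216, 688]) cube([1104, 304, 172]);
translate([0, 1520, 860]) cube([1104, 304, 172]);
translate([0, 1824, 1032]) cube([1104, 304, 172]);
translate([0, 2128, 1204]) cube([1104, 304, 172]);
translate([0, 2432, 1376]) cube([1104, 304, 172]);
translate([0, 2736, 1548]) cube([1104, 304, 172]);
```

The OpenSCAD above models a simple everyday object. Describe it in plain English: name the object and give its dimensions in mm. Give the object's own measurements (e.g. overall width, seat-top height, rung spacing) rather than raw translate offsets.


A straight staircase of 10 solid steps. Each step is 1104 mm wide (x), 304 mm deep (y, the going) and 172 mm tall (the rise). The first step rests on the floor; each subsequent step sits one going further in +y and one rise higher in +z, directly behind and above the previous step with no overlap.


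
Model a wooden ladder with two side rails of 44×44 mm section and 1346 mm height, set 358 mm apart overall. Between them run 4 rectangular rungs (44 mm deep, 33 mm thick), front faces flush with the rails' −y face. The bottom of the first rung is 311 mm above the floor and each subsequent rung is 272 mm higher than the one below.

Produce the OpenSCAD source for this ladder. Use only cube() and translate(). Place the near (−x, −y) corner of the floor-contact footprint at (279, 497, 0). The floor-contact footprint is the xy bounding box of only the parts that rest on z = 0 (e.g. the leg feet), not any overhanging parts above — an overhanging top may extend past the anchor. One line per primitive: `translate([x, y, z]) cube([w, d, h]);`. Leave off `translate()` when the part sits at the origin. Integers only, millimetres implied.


translate([279, 497, 0]) cube([44, 44, 1346]);
translate([593, 497, 0]) cube([44, 44, 1346]);
translate([323, 497, 311]) cube([270, 44, 33]);
translate([323, 497, 583]) cube([270, 44, 33]);
translate([323, 497, 855]) cube([270, 44, 33]);
translate([323, 497, 1127]) cube([270, 44, 33]);


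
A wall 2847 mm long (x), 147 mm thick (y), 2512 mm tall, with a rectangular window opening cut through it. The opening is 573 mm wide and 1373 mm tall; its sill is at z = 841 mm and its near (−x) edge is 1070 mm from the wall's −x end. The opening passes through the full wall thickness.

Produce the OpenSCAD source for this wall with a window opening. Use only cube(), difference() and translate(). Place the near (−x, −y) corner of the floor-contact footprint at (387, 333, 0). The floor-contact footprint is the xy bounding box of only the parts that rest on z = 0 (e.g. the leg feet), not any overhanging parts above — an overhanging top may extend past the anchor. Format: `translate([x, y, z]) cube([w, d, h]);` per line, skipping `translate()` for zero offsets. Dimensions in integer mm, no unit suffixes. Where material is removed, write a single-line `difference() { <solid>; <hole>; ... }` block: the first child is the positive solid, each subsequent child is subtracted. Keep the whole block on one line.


difference() { translate([387, 333, 0]) cube([2847, 147, 2512]); translate([1457, 333, 841]) cube([573, 147, 1373]); }


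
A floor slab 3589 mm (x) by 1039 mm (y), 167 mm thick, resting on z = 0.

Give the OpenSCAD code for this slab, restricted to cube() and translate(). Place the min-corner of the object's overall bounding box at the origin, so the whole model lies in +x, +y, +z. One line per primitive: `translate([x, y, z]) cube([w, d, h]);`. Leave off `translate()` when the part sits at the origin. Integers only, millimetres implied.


cube([3589, 1039, 167]);


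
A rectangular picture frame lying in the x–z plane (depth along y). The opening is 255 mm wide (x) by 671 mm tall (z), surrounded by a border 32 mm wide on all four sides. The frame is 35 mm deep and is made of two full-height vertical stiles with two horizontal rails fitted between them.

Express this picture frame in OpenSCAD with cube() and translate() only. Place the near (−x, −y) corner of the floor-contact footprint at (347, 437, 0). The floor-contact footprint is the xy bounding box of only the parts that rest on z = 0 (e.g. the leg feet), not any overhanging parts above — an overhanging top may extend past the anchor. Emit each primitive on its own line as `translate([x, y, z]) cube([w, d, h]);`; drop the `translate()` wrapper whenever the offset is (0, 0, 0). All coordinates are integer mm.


translate([347, 437, 0]) cube([32, 35, 735]);
translate([634, 437, 0]) cube([32, 35, 735]);
translate([379, 437, 0]) cube([255, 35, 32]);
translate([379, 437, 703]) cube([255, 35, 32]);


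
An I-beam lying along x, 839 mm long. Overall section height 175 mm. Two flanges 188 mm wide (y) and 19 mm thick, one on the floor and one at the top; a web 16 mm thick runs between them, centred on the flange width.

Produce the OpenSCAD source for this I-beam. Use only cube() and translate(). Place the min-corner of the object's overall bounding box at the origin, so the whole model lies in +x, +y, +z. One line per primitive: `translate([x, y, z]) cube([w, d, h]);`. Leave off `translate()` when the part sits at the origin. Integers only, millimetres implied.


cube([839, 188, 19]);
translate([0, 86, 19]) cube([839, 16, 137]);
translate([0, 0, 156]) cube([839, 188, 19]);


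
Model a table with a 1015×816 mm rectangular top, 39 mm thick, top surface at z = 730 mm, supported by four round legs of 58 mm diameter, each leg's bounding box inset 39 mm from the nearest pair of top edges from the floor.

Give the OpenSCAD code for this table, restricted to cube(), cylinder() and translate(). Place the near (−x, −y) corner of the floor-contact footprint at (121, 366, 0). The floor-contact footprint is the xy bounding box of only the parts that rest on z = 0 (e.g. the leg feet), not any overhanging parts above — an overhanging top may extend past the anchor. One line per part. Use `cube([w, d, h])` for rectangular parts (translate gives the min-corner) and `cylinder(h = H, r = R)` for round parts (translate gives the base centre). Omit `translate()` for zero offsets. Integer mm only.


translate([82, 327, 691]) cube([1015, 816, 39]);
translate([150, 395, 0]) cylinder(h = 691, r = 29);
translate([1029, 395, 0]) cylinder(h = 691, r = 29);
translate([150, 1075, 0]) cylinder(h = 691, r = 29);
translate([1029, 1075, 0]) cylinder(h = 691, r = 29);


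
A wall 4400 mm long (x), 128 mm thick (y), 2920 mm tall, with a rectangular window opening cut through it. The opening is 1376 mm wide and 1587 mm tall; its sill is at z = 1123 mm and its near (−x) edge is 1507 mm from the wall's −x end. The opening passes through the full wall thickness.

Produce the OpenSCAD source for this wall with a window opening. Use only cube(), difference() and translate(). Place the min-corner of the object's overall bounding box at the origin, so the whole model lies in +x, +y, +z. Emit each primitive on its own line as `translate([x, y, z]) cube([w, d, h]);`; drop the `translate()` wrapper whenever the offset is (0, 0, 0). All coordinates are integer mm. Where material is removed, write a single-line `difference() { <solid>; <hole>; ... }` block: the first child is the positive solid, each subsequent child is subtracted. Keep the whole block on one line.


difference() { cube([4400, 128, 2920]); translate([1507, 0, 1123]) cube([1376, 128, 1587]); }


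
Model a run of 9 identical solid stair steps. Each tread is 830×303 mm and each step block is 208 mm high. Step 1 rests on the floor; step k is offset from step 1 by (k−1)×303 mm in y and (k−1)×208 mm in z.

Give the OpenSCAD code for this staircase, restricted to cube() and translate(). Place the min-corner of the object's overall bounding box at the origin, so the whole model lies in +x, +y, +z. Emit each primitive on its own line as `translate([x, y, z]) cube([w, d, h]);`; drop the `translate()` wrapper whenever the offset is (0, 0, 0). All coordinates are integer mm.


cube([830, 303, 208]);
translate([0, 303, 208]) cube([830, 303, 208]);
translate([0, 606, 416]) cube([830, 303, 208]);
translate([0, 909, 624]) cube([830, 303, 208]);
translate([0, 1212, 832]) cube([830, 303, 208]);
translate([0, 1515, 1040]) cube([830, 303, 208]);
translate([0, 1818, 1248]) cube([830, 303, 208]);
translate([0, 2121, 1456]) cube([830, 303, 208]);
translate([0, 2424, 1664]) cube([830, 303, 208]);


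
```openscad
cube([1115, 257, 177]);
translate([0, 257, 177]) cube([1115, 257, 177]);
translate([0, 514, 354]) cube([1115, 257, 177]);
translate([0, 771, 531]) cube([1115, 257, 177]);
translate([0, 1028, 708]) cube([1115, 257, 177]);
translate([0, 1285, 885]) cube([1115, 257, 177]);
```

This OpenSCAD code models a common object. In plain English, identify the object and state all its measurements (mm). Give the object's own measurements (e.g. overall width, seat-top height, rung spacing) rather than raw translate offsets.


A straight staircase of 6 solid steps. Each step is 1115 mm wide (x), 257 mm deep (y, the going) and 177 mm tall (the rise). The first step rests on the floor; each subsequent step sits one going further in +y and one rise higher in +z, directly behind and above the previous step with no overlap.


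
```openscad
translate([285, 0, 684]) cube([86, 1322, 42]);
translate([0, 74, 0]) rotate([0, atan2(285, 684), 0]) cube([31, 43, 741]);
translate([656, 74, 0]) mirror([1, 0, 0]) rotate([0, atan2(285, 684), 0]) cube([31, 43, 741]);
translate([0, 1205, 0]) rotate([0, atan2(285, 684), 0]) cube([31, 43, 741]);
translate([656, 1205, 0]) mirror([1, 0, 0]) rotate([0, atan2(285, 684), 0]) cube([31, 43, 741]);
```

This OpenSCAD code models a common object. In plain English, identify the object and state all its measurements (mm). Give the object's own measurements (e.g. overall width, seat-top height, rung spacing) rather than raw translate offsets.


A sawhorse. A 86×1322×42 mm beam (x, y, z) sits on two A-frame leg pairs. Each pair is two raked legs of 31×43 mm section (43 mm along y) splaying symmetrically in x. Each leg rises 684 mm vertically over 285 mm of horizontal reach and is 741 mm long along its own axis. Every leg's outer bottom edge rests on the floor and its outer top edge meets a bottom edge of the beam — the left legs (tilting toward +x) meet the beam's −x bottom edge, the right legs (their mirror images, tilting toward −x) meet its +x bottom edge — so the leg tops tuck under the beam, the beam's underside is 684 mm above the floor, and the feet are 656 mm apart outside-to-outside with the beam centred between them. The two leg pairs are set in 74 mm from either end of the beam.


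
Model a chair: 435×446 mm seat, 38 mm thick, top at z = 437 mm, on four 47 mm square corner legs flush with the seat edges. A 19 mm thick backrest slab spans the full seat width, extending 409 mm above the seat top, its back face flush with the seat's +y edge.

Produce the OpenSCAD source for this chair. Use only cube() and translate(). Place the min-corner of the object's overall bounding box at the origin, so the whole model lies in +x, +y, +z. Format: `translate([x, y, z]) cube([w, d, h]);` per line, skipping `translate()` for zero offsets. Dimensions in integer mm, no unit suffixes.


translate([0, 0, 399]) cube([435, 446, 38]);
cube([47, 47, 399]);
translate([388, 0, 0]) cube([47, 47, 399]);
translate([0, 399, 0]) cube([47, 47, 399]);
translate([388, 399, 0]) cube([47, 47, 399]);
translate([0, 427, 437]) cube([435, 19, 409]);


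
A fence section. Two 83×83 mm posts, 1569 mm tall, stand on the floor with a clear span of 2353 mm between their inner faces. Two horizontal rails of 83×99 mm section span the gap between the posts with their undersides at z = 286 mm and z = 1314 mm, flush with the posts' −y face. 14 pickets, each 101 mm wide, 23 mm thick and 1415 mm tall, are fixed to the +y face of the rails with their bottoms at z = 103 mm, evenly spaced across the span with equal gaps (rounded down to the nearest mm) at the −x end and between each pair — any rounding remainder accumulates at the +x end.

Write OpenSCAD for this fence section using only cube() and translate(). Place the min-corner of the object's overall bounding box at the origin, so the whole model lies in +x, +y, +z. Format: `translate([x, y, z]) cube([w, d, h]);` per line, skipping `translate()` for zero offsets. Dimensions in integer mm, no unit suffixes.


cube([83, 83, 1569]);
translate([2436, 0, 0]) cube([83, 83, 1569]);
translate([83, 0, 286]) cube([2353, 83, 99]);
translate([83, 0, 1314]) cube([2353, 83, 99]);
translate([145, 83, 103]) cube([101, 23, 1415]);
translate([308, 83, 103]) cube([101, 23, 1415]);
translate([471, 83, 103]) cube([101, 23, 1415]);
translate([634, 83, 103]) cube([101, 23, 1415]);
translate([797, 83, 103]) cube([101, 23, 1415]);
translate([960, 83, 103]) cube([101, 23, 1415]);
translate([1123, 83, 103]) cube([101, 23, 1415]);
translate([1286, 83, 103]) cube([101, 23, 1415]);
translate([1449, 83, 103]) cube([101, 23, 1415]);
translate([1612, 83, 103]) cube([101, 23, 1415]);
translate([1775, 83, 103]) cube([101, 23, 1415]);
translate([1938, 83, 103]) cube([101, 23, 1415]);
translate([2101, 83, 103]) cube([101, 23, 1415]);
translate([2264, 83, 103]) cube([101, 23, 1415]);


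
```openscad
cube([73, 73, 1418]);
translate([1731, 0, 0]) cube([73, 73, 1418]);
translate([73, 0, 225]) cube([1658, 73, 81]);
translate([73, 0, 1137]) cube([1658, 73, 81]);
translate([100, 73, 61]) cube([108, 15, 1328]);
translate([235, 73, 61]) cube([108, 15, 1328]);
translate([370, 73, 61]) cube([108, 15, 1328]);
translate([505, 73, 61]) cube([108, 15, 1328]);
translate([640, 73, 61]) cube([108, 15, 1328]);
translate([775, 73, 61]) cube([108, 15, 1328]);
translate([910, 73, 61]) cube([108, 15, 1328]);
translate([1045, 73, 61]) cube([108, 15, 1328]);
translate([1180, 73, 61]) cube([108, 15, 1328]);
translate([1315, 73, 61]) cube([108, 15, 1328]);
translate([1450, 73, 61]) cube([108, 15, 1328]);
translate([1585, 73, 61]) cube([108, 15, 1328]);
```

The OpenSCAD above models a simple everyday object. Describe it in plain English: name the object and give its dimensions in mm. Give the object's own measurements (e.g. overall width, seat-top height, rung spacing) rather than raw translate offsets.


A fence section. Two 73×73 mm posts, 1418 mm tall, stand on the floor with a clear span of 1658 mm between their inner faces. Two horizontal rails of 73×81 mm section span the gap between the posts with their undersides at z = 225 mm and z = 1137 mm, flush with the posts' −y face. 12 pickets, each 108 mm wide, 15 mm thick and 1328 mm tall, are fixed to the +y face of the rails with their bottoms at z = 61 mm, spaced across the span with a 27 mm gap after the −x post and between neighbouring pickets, with 38 mm left before the +x post.


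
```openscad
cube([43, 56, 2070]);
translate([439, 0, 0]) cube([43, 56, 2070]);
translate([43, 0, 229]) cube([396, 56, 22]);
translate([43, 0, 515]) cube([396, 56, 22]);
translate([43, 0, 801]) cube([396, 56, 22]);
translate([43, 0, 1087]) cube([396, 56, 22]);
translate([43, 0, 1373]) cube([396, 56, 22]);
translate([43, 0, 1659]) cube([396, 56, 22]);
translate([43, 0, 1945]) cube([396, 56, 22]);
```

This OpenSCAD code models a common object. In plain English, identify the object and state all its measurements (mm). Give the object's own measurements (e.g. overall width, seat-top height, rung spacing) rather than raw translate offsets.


A straight ladder. Two 43×56 mm vertical rails, 2070 mm tall, stand 482 mm apart (outside-to-outside) with their front faces coplanar on the −y side. 7 rungs, each 56 mm deep and 22 mm tall, span between the inner faces of the rails, front faces flush with the rails. The lowest rung's underside is at z = 229 mm and rungs are spaced 286 mm apart (underside to underside).


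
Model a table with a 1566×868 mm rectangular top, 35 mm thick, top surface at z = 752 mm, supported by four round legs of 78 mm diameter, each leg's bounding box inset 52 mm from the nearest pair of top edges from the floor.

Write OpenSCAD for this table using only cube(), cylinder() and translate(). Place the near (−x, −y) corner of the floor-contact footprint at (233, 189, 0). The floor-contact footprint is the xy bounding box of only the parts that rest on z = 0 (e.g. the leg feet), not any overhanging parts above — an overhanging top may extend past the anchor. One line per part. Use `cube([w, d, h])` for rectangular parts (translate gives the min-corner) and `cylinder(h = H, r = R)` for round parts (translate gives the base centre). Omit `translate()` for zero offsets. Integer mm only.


translate([181, 137, 717]) cube([1566, 868, 35]);
translate([272, 228, 0]) cylinder(h = 717, r = 39);
translate([1656, 228, 0]) cylinder(h = 717, r = 39);
translate([272, 914, 0]) cylinder(h = 717, r = 39);
translate([1656, 914, 0]) cylinder(h = 717, r = 39);


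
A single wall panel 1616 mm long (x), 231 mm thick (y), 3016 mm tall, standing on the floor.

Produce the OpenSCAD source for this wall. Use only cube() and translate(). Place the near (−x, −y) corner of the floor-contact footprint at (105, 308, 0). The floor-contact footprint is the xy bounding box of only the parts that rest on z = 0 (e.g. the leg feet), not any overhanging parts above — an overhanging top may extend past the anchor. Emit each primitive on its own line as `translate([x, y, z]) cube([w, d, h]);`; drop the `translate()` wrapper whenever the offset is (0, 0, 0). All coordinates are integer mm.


translate([105, 308, 0]) cube([1616, 231, 3016]);


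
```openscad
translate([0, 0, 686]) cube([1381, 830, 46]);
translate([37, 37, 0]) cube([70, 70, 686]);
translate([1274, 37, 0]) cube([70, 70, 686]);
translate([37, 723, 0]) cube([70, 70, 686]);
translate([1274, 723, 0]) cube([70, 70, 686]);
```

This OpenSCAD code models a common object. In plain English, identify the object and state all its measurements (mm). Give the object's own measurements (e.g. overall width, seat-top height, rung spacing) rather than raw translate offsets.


A rectangular dining table. The top is 1381×830×46 mm with its upper surface at z = 732 mm. It stands on four 70×70 mm square legs, each inset 37 mm from the nearest pair of top edges, running from the floor to the underside of the top.


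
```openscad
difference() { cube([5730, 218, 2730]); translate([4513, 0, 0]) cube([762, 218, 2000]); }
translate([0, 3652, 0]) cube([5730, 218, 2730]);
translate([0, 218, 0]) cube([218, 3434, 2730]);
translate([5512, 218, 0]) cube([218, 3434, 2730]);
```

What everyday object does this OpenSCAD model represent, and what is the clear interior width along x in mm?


A single room. The interior width is 5294 mm.

Four walls enclosing a rectangle with a door in the front wall — a room. Outside width 5730 minus two 218 mm walls gives 5294 mm.


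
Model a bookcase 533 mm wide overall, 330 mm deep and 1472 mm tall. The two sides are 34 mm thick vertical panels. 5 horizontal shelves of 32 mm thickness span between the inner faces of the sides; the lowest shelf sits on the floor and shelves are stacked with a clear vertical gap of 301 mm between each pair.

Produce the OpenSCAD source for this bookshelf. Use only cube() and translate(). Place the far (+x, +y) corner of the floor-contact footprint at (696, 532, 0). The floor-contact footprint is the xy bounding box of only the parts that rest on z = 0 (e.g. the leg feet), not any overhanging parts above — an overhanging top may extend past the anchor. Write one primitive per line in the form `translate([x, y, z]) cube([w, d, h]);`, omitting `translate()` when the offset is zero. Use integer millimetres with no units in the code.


translate([163, 202, 0]) cube([34, 330, 1472]);
translate([662, 202, 0]) cube([34, 330, 1472]);
translate([197, 202, 0]) cube([465, 330, 32]);
translate([197, 202, 333]) cube([465, 330, 32]);
translate([197, 202, 666]) cube([465, 330, 32]);
translate([197, 202, 999]) cube([465, 330, 32]);
translate([197, 202, 1332]) cube([465, 330, 32]);


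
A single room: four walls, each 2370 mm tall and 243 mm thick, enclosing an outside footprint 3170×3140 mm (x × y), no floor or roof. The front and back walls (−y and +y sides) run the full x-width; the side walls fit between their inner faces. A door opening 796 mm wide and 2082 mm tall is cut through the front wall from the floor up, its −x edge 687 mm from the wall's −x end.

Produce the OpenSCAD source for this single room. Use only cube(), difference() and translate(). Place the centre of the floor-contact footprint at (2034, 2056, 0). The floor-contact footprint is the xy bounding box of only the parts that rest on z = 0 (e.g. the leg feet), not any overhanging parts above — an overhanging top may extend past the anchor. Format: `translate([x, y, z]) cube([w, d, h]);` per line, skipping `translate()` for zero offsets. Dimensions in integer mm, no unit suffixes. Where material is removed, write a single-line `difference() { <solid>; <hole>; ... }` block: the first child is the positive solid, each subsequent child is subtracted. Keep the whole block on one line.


difference() { translate([449, 486, 0]) cube([3170, 243, 2370]); translate([1136, 486, 0]) cube([796, 243, 2082]); }
translate([449, 3383, 0]) cube([3170, 243, 2370]);
translate([449, 729, 0]) cube([243, 2654, 2370]);
translate([3376, 729, 0]) cube([243, 2654, 2370]);


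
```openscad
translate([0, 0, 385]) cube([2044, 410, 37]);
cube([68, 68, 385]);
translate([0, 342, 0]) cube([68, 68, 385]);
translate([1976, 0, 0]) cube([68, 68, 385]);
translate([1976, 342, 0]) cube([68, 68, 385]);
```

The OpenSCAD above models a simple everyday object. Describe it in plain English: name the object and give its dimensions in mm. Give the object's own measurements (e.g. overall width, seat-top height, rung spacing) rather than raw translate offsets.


A bench: a 2044×410 mm seat slab, 37 mm thick, top at z = 422 mm, on four 68×68 mm square legs flush with the seat corners and standing on z = 0.


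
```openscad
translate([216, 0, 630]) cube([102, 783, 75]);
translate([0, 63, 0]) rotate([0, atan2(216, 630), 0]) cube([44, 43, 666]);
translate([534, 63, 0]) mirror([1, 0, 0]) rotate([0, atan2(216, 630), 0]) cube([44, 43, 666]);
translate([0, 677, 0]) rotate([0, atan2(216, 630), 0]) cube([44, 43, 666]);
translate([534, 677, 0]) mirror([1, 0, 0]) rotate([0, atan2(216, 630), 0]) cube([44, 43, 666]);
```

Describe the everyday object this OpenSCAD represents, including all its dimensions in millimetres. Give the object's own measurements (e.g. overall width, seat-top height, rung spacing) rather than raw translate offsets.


A sawhorse. A 102×783×75 mm beam (x, y, z) sits on two A-frame leg pairs. Each pair is two raked legs of 44×43 mm section (43 mm along y) splaying symmetrically in x. Each leg rises 630 mm vertically over 216 mm of horizontal reach and is 666 mm long along its own axis. Every leg's outer bottom edge rests on the floor and its outer top edge meets a bottom edge of the beam — the left legs (tilting toward +x) meet the beam's −x bottom edge, the right legs (their mirror images, tilting toward −x) meet its +x bottom edge — so the leg tops tuck under the beam, the beam's underside is 630 mm above the floor, and the feet are 534 mm apart outside-to-outside with the beam centred between them. The two leg pairs are set in 63 mm from either end of the beam.


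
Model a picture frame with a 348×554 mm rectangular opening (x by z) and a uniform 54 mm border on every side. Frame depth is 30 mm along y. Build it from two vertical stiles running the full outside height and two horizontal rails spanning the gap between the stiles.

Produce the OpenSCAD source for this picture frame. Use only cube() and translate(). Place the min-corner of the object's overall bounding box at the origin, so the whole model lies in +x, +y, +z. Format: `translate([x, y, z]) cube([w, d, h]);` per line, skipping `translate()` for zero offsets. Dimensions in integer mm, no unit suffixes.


cube([54, 30, 662]);
translate([402, 0, 0]) cube([54, 30, 662]);
translate([54, 0, 0]) cube([348, 30, 54]);
translate([54, 0, 608]) cube([348, 30, 54]);


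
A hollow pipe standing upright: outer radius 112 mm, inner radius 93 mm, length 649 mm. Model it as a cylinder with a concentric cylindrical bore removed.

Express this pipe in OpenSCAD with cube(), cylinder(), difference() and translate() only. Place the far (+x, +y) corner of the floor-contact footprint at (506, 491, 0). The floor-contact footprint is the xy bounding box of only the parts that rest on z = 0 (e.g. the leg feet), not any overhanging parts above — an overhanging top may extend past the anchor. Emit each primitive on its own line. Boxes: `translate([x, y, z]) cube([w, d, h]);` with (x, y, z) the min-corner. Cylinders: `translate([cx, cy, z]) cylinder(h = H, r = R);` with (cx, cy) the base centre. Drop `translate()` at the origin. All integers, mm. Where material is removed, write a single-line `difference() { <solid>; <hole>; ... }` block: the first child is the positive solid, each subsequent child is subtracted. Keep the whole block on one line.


difference() { translate([394, 379, 0]) cylinder(h = 649, r = 112); translate([394, 379, 0]) cylinder(h = 649, r = 93); }


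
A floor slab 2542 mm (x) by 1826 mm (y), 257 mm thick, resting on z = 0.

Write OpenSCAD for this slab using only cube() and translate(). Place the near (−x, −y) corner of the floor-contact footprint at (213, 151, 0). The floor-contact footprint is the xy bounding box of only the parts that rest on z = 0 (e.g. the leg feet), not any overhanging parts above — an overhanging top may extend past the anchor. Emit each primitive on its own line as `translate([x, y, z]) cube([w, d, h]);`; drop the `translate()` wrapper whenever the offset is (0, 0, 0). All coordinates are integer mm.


translate([213, 151, 0]) cube([2542, 1826, 257]);


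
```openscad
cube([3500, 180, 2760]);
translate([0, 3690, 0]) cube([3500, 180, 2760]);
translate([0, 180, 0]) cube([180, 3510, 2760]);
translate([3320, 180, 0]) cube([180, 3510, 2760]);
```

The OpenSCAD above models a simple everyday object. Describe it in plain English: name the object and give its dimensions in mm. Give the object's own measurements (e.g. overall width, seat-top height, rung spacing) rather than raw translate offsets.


The wall frame of a small rectangular building: four walls, each 2760 mm tall and 180 mm thick, enclosing a footprint 3500 mm (x) by 3870 mm (y) outside-to-outside, with no floor or roof. The front and back walls (the −y and +y sides) span the full width; the two side walls fit between them.


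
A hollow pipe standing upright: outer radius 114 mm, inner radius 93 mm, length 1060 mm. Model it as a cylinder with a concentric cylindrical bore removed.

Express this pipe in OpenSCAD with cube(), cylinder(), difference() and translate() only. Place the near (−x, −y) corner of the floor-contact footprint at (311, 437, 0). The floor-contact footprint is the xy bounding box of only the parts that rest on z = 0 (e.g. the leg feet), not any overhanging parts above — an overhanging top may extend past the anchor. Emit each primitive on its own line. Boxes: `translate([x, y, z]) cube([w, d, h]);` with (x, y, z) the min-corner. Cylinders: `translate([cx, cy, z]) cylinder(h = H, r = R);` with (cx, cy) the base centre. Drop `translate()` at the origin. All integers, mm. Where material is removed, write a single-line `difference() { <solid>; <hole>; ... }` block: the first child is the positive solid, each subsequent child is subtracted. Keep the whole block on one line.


difference() { translate([425, 551, 0]) cylinder(h = 1060, r = 114); translate([425, 551, 0]) cylinder(h = 1060, r = 93); }


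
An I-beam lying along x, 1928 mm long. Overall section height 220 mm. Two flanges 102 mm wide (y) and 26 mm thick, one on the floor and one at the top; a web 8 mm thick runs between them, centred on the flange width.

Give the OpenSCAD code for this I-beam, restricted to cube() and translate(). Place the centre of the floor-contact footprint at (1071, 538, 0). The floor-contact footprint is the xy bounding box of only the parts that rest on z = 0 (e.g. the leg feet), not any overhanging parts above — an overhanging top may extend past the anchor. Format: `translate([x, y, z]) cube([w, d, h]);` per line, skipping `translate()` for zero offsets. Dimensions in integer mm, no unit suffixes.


translate([107, 487, 0]) cube([1928, 102, 26]);
translate([107, 534, 26]) cube([1928, 8, 168]);
translate([107, 487, 194]) cube([1928, 102, 26]);


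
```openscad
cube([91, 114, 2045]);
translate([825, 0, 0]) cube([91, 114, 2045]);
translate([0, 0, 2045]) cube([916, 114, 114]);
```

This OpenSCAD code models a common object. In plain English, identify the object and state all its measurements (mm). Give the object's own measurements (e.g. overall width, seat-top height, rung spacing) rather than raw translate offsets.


A door frame. The clear opening is 734 mm wide and 2045 mm high. Two 91 mm wide jambs, 114 mm deep, stand either side of the opening from the floor to the top of the opening. A 114 mm thick head sits across the top of both jambs, spanning the full outside width of the frame.


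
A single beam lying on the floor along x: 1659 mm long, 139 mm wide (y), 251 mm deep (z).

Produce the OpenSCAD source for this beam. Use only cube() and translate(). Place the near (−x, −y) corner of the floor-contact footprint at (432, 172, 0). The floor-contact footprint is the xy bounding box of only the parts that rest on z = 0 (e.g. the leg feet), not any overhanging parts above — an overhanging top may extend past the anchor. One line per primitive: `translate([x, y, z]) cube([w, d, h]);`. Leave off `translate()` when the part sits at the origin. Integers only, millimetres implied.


translate([432, 172, 0]) cube([1659, 139, 251]);


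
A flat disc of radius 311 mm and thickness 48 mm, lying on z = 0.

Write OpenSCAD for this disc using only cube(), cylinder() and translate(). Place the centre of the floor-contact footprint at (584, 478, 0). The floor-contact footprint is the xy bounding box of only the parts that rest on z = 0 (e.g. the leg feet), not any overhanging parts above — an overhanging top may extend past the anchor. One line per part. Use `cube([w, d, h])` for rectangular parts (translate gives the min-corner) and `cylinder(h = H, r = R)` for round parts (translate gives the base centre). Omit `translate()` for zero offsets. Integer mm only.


translate([584, 478, 0]) cylinder(h = 48, r = 311);


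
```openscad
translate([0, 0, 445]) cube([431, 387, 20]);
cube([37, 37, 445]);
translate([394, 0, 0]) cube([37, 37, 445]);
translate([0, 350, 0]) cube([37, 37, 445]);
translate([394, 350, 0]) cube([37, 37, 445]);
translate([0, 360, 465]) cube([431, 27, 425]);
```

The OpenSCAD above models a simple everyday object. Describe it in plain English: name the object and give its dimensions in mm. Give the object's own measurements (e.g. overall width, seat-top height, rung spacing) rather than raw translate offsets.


A chair. The seat is a 431×387×20 mm slab with its top at z = 465 mm, on four 37×37 mm corner legs (flush with the seat edges, standing on z = 0). A flat backrest 27 mm thick, 425 mm tall, spans the full seat width and rises from the seat top along its +y edge, rear face flush with the rear of the seat.


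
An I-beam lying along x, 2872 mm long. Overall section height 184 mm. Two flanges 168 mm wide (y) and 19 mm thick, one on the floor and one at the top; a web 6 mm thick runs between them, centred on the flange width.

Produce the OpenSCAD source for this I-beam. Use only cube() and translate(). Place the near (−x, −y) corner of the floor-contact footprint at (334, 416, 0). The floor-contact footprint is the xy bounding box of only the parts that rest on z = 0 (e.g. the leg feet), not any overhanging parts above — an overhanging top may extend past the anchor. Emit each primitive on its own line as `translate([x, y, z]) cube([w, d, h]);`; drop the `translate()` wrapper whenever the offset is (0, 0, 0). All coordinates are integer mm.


translate([334, 416, 0]) cube([2872, 168, 19]);
translate([334, 497, 19]) cube([2872, 6, 146]);
translate([334, 416, 165]) cube([2872, 168, 19]);


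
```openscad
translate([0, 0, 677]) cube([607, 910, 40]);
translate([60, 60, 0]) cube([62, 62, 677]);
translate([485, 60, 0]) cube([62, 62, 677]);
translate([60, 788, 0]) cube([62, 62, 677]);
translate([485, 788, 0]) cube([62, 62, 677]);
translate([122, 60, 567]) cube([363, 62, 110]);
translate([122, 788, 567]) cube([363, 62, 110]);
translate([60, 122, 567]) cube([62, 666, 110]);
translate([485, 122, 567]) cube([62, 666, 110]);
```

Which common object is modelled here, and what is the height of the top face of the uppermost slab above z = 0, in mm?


A table. The table height is 717 mm.

A 607×910×40 slab sits at z = 677 on four 62 mm square posts — a table. The top surface is at 677 + 40 = 717 mm.
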